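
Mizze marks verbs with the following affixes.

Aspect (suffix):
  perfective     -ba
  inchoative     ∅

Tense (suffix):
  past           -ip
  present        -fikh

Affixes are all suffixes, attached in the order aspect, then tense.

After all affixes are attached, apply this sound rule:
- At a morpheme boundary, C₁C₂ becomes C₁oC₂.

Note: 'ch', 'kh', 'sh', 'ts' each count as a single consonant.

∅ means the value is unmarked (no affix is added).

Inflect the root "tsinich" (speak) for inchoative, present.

aspect = inchoative: zero marking, form stays tsinich.
Attach tense present -fikh → tsinichfikh.
Apply epenthesis: tsinichfikh → tsinichofikh.

tsinichofikh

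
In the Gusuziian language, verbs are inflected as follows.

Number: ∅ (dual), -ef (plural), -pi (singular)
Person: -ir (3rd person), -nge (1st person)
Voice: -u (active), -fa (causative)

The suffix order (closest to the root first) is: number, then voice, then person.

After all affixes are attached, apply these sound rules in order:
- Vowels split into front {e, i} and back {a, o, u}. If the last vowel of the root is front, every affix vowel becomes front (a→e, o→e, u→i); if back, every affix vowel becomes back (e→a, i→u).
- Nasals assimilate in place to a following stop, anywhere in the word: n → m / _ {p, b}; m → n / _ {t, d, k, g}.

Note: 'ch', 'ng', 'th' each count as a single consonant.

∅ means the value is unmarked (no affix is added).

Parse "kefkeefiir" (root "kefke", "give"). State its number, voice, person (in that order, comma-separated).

Segment: kefke-ef-u-ir.
number: -ef → plural.
voice: -u → active.
person: -ir → 3rd person.

plural, active, 3rd person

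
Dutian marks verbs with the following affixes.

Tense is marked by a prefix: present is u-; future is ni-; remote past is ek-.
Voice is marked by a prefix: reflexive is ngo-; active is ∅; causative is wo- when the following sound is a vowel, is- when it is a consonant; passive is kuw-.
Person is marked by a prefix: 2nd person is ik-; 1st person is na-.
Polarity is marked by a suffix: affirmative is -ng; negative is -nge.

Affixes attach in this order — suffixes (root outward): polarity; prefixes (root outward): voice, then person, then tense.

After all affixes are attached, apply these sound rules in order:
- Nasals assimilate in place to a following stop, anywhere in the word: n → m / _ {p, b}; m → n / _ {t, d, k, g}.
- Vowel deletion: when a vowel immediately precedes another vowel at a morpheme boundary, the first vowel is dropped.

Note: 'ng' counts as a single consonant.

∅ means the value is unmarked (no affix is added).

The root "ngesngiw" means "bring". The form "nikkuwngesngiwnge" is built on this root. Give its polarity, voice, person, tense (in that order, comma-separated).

Segment: ni-ik-kuw-ngesngiw-nge.
polarity: -nge → negative.
voice: kuw- → passive.
person: ik- → 2nd person.
tense: ni- → future.

negative, passive, 2nd person, future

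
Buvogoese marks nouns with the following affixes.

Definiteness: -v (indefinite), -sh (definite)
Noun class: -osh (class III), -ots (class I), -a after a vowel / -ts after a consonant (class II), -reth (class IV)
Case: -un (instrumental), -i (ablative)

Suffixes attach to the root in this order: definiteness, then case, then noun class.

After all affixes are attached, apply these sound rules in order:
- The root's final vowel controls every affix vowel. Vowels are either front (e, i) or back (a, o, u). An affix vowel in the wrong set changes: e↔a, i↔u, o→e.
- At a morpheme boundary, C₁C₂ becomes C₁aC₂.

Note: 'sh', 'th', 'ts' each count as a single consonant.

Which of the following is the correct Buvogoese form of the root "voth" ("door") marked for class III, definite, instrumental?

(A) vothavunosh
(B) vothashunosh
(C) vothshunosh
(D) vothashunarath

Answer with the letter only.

B

Attach definiteness definite -sh → vothsh.
Attach case instrumental -un → vothshun.
Attach noun class class III -osh → vothshunosh.
Vowel harmony: no change.
Apply epenthesis: vothshunosh → vothashunosh.
So the correct form is vothashunosh, option (B).
(D) vothashunarath is wrong: it uses class IV instead of class III for noun class.
(A) vothavunosh is wrong: it uses indefinite instead of definite for definiteness.
(C) vothshunosh is wrong: it fails to apply the sound rule(s).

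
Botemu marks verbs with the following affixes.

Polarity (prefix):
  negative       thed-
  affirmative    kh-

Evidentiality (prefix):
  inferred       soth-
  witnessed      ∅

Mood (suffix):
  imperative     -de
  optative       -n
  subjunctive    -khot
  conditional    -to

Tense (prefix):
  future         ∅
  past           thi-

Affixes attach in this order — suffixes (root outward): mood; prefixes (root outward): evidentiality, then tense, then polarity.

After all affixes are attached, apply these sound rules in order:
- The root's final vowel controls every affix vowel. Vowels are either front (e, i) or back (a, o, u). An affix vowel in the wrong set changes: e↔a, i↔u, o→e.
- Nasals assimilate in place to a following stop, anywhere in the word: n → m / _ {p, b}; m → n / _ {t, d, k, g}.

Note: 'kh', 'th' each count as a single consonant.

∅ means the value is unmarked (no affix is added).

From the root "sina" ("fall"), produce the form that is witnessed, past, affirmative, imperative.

Attach mood imperative -de → sinade.
evidentiality = witnessed: zero marking, form stays sinade.
Attach tense past thi- → thisinade.
Attach polarity affirmative kh- → khthisinade.
Apply vowel harmony: khthisinade → khthusinada.
Nasal assimilation: no change.

khthusinada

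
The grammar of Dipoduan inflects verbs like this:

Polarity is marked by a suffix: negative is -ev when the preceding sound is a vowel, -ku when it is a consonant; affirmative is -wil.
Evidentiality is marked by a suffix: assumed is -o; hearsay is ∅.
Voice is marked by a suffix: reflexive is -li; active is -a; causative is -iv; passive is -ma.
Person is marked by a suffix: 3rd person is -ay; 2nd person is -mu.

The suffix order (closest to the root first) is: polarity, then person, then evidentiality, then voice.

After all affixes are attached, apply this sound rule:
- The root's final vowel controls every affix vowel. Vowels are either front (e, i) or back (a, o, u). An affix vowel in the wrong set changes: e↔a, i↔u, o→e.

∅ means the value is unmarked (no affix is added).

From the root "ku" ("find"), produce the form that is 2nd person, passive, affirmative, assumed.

kuwulmuoma

Attach polarity affirmative -wil → kuwil.
Attach person 2nd person -mu → kuwilmu.
Attach evidentiality assumed -o → kuwilmuo.
Attach voice passive -ma → kuwilmuoma.
Apply vowel harmony: kuwilmuoma → kuwulmuoma.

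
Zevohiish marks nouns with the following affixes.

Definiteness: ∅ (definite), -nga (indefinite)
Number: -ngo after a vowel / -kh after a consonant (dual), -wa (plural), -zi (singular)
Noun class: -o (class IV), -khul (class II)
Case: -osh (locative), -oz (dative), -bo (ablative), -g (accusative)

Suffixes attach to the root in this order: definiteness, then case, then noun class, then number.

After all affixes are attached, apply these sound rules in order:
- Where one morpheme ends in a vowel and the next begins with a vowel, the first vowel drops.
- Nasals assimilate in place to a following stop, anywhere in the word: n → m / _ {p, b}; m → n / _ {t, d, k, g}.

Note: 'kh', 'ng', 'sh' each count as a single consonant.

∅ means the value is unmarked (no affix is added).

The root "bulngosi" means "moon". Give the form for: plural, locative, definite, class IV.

bulngososhowa

definiteness = definite: zero marking, form stays bulngosi.
Attach case locative -osh → bulngosiosh.
Attach noun class class IV -o → bulngosiosho.
Attach number plural -wa → bulngosioshowa.
Apply vowel deletion: bulngosioshowa → bulngososhowa.
Nasal assimilation: no change.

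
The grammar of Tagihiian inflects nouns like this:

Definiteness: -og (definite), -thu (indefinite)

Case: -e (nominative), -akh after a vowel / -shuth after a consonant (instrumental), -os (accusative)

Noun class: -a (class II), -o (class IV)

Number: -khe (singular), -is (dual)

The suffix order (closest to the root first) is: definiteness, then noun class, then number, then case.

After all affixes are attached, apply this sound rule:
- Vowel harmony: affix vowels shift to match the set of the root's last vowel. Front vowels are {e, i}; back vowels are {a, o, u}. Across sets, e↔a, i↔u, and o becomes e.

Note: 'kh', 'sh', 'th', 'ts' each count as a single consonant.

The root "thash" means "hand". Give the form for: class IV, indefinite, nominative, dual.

thashthuousa

Attach definiteness indefinite -thu → thashthu.
Attach noun class class IV -o → thashthuo.
Attach number dual -is → thashthuois.
Attach case nominative -e → thashthuoise.
Apply vowel harmony: thashthuoise → thashthuousa.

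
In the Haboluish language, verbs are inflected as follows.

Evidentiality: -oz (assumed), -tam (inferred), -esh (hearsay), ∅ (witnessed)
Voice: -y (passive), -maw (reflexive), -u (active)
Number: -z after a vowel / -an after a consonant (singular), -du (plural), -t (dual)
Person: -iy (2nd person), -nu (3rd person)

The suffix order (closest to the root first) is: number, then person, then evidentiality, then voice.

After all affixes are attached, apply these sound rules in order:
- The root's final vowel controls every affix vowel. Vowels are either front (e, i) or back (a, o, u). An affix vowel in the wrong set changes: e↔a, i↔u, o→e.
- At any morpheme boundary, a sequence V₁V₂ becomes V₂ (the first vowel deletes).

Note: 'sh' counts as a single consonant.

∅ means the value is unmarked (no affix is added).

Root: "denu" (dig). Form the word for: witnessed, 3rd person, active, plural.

Attach number plural -du → denudu.
Attach person 3rd person -nu → denudunu.
evidentiality = witnessed: zero marking, form stays denudunu.
Attach voice active -u → denudunuu.
Vowel harmony: no change.
Apply vowel deletion: denudunuu → denudunu.

denudunu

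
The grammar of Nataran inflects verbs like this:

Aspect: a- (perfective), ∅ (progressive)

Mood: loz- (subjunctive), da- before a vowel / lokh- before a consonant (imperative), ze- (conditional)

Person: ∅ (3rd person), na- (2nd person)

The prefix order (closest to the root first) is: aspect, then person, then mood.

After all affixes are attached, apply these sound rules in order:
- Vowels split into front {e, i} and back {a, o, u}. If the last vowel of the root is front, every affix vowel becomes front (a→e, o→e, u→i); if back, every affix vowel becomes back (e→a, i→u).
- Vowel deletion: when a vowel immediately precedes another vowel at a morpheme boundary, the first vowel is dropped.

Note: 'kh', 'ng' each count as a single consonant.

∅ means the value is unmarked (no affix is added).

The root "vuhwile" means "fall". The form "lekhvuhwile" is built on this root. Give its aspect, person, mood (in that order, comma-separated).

Segment: lokh-vuhwile.
aspect: ∅ → progressive.
person: ∅ → 3rd person.
mood: da/lokh- → imperative.

progressive, 3rd person, imperative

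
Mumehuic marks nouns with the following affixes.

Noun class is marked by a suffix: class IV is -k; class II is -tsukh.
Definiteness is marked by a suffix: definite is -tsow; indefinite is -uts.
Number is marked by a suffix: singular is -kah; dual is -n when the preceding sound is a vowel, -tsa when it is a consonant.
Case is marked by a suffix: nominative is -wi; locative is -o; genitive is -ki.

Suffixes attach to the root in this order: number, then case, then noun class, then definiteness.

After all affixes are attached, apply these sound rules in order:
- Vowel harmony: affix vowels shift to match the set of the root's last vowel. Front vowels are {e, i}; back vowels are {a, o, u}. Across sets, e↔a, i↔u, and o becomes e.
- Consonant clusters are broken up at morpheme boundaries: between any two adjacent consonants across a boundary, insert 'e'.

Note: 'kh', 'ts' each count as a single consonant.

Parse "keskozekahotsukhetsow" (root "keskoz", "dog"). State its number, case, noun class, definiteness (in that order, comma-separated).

Segment: keskoz-kah-o-tsukh-tsow.
number: -kah → singular.
case: -o → locative.
noun class: -tsukh → class II.
definiteness: -tsow → definite.

singular, locative, class II, definite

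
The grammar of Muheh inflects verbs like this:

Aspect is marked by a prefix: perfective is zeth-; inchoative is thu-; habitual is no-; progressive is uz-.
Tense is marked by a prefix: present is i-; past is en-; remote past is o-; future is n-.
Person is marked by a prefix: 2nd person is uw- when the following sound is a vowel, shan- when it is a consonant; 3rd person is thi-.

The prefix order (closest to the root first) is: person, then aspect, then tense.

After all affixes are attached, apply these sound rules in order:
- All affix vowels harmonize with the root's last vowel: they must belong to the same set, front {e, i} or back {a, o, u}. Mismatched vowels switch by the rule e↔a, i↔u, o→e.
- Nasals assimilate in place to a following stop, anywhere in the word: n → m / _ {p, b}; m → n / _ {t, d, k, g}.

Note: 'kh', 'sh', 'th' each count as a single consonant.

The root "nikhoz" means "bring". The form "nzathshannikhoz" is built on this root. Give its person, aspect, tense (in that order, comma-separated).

2nd person, perfective, future

Segment: n-zeth-shan-nikhoz.
person: uw/shan- → 2nd person.
aspect: zeth- → perfective.
tense: n- → future.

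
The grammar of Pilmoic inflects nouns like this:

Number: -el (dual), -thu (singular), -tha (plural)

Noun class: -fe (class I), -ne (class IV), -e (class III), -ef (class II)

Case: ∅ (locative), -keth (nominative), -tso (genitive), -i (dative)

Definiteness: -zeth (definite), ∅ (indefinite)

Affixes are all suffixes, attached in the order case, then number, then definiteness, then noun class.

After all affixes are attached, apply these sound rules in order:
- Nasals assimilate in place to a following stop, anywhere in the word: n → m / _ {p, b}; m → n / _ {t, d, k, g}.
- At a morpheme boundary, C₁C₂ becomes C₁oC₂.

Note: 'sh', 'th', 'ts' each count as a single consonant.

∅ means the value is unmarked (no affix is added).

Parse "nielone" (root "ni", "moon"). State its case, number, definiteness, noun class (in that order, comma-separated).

locative, dual, indefinite, class IV

Segment: ni-el-ne.
case: ∅ → locative.
number: -el → dual.
definiteness: ∅ → indefinite.
noun class: -ne → class IV.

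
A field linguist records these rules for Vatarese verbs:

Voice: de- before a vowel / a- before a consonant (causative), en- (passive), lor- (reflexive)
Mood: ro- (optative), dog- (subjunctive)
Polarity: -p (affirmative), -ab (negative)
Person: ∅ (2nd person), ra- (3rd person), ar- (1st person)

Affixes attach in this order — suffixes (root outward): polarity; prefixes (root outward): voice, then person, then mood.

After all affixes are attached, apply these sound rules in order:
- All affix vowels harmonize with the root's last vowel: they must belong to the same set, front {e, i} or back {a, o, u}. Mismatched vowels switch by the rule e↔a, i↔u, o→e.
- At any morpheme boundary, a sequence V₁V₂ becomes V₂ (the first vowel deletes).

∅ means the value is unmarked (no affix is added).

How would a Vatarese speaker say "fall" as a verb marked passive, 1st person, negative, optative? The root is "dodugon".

rarandodugonab

Attach voice passive en- → endodugon.
Attach person 1st person ar- → arendodugon.
Attach polarity negative -ab → arendodugonab.
Attach mood optative ro- → roarendodugonab.
Apply vowel harmony: roarendodugonab → roarandodugonab.
Apply vowel deletion: roarandodugonab → rarandodugonab.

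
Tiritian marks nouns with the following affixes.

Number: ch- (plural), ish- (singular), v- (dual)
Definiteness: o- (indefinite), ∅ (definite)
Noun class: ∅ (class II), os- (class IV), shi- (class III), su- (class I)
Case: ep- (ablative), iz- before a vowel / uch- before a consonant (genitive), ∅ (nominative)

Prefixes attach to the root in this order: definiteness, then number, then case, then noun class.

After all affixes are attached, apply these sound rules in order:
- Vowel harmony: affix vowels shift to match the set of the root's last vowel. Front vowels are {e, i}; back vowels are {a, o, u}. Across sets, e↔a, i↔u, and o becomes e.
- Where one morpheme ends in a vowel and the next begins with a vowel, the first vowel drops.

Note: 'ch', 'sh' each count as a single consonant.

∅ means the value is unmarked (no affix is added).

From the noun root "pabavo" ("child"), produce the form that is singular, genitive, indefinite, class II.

Attach definiteness indefinite o- → opabavo.
Attach number singular ish- → ishopabavo.
Attach case genitive iz- (before vowel 'i') → izishopabavo.
noun class = class II: zero marking, form stays izishopabavo.
Apply vowel harmony: izishopabavo → uzushopabavo.
Vowel deletion: no change.

uzushopabavo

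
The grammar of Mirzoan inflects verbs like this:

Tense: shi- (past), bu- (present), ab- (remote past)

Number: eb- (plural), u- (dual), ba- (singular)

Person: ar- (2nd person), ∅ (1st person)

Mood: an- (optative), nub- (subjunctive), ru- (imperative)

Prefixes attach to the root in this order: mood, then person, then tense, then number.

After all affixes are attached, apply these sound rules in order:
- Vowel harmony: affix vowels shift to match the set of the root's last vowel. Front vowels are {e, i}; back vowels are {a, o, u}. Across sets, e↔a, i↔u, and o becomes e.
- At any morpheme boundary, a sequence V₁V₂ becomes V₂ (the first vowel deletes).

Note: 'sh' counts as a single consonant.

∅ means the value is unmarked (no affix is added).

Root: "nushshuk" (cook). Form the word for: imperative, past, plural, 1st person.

abshurunushshuk

Attach mood imperative ru- → runushshuk.
person = 1st person: zero marking, form stays runushshuk.
Attach tense past shi- → shirunushshuk.
Attach number plural eb- → ebshirunushshuk.
Apply vowel harmony: ebshirunushshuk → abshurunushshuk.
Vowel deletion: no change.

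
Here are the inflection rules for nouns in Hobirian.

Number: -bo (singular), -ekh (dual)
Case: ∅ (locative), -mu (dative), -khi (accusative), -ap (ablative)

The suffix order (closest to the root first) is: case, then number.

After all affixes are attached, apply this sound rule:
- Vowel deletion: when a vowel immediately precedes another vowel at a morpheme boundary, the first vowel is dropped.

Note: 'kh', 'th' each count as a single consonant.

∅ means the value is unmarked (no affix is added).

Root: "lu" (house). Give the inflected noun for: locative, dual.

lekh

case = locative: zero marking, form stays lu.
Attach number dual -ekh → luekh.
Apply vowel deletion: luekh → lekh.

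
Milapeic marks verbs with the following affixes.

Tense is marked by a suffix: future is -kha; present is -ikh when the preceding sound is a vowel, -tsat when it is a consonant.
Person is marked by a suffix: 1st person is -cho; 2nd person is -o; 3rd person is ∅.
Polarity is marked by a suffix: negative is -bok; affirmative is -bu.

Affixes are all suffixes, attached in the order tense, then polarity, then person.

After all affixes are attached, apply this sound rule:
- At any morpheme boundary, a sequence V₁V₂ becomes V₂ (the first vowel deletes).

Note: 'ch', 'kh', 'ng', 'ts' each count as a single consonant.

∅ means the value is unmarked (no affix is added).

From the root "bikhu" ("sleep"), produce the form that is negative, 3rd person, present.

bikhikhbok

Attach tense present -ikh (after vowel 'u') → bikhuikh.
Attach polarity negative -bok → bikhuikhbok.
person = 3rd person: zero marking, form stays bikhuikhbok.
Apply vowel deletion: bikhuikhbok → bikhikhbok.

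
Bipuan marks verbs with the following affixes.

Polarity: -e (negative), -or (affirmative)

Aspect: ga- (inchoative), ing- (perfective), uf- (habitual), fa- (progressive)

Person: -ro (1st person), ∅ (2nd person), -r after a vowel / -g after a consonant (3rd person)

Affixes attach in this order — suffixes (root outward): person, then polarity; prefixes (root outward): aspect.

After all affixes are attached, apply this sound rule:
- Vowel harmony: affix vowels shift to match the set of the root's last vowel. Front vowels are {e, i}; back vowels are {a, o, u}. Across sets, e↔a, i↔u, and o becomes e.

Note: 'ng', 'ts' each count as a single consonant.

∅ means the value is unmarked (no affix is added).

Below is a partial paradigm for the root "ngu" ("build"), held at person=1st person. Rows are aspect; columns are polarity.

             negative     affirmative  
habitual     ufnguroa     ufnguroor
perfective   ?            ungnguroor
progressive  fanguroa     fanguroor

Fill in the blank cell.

ungnguroa

Attach person 1st person -ro → nguro.
Attach polarity negative -e → nguroe.
Attach aspect perfective ing- → ingnguroe.
Apply vowel harmony: ingnguroe → ungnguroa.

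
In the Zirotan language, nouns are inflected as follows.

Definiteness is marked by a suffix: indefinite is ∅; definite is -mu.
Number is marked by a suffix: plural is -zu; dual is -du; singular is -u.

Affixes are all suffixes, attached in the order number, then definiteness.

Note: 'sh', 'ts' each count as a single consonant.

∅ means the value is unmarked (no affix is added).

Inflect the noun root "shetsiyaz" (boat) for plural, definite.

Attach number plural -zu → shetsiyazzu.
Attach definiteness definite -mu → shetsiyazzumu.

shetsiyazzumu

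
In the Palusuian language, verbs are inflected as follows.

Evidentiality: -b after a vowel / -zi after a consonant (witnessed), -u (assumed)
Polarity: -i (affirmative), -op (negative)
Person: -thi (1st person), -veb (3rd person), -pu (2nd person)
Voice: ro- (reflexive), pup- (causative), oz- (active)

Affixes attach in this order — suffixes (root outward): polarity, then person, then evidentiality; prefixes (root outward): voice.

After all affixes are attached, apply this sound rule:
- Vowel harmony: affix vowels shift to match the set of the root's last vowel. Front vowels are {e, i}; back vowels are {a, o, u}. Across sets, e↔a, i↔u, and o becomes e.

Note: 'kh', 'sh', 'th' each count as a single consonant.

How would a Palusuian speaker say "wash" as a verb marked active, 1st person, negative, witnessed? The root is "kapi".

Attach voice active oz- → ozkapi.
Attach polarity negative -op → ozkapiop.
Attach person 1st person -thi → ozkapiopthi.
Attach evidentiality witnessed -b (after vowel 'i') → ozkapiopthib.
Apply vowel harmony: ozkapiopthib → ezkapiepthib.

ezkapiepthib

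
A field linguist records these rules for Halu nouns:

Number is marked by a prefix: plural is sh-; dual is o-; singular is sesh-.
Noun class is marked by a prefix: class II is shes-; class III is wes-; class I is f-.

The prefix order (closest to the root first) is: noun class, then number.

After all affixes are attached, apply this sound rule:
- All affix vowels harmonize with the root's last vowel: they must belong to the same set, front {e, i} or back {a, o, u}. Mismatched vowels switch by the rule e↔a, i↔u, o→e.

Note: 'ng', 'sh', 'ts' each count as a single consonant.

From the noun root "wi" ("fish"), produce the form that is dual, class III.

Attach noun class class III wes- → weswi.
Attach number dual o- → oweswi.
Apply vowel harmony: oweswi → eweswi.

eweswi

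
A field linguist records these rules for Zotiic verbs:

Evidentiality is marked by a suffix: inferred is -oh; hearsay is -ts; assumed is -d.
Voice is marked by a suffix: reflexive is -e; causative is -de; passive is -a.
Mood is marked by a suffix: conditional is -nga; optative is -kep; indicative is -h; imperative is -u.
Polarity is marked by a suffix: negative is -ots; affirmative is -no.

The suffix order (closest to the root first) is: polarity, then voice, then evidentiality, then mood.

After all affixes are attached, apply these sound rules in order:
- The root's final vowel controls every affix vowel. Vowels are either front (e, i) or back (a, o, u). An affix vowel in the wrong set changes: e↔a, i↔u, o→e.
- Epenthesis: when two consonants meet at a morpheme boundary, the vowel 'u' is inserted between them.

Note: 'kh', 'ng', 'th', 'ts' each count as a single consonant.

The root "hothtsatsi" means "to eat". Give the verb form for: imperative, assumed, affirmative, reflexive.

Attach polarity affirmative -no → hothtsatsino.
Attach voice reflexive -e → hothtsatsinoe.
Attach evidentiality assumed -d → hothtsatsinoed.
Attach mood imperative -u → hothtsatsinoedu.
Apply vowel harmony: hothtsatsinoedu → hothtsatsineedi.
Epenthesis: no change.

hothtsatsineedi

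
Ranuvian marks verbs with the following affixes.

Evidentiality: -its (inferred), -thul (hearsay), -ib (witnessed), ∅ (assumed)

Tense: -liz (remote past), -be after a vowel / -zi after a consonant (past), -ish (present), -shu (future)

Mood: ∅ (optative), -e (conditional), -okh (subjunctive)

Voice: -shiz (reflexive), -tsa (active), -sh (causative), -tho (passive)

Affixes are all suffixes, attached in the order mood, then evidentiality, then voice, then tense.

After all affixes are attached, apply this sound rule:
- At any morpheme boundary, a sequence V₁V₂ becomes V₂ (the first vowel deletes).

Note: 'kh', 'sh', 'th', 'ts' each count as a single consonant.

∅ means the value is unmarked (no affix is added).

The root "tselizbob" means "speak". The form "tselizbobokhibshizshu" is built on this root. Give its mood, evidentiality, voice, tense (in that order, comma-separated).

subjunctive, witnessed, reflexive, future

Segment: tselizbob-okh-ib-shiz-shu.
mood: -okh → subjunctive.
evidentiality: -ib → witnessed.
voice: -shiz → reflexive.
tense: -shu → future.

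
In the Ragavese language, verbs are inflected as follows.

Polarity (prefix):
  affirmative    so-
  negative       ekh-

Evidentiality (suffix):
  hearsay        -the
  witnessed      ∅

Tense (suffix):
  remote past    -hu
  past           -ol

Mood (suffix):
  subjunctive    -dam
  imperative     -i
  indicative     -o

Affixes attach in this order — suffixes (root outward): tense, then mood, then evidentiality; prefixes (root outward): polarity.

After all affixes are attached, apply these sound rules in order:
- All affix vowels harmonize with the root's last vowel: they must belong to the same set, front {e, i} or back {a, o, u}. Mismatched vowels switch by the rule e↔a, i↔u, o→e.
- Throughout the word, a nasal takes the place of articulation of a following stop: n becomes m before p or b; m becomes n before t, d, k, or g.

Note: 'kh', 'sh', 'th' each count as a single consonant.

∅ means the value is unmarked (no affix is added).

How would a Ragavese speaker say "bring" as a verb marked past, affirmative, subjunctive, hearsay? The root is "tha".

sothaoldamtha

Attach tense past -ol → thaol.
Attach mood subjunctive -dam → thaoldam.
Attach evidentiality hearsay -the → thaoldamthe.
Attach polarity affirmative so- → sothaoldamthe.
Apply vowel harmony: sothaoldamthe → sothaoldamtha.
Nasal assimilation: no change.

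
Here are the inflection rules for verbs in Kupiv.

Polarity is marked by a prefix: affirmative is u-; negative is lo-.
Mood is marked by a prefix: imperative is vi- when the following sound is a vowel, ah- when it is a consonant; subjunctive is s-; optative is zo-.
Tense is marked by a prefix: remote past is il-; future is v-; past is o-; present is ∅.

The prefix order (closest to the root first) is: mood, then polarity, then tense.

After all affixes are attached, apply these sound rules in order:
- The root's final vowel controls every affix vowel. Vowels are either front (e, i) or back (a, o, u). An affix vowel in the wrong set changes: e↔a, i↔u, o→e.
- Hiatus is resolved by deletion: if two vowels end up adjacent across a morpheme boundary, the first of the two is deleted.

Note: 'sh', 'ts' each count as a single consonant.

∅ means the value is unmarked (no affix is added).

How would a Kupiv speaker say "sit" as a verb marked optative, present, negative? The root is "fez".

lezefez

Attach mood optative zo- → zofez.
Attach polarity negative lo- → lozofez.
tense = present: zero marking, form stays lozofez.
Apply vowel harmony: lozofez → lezefez.
Vowel deletion: no change.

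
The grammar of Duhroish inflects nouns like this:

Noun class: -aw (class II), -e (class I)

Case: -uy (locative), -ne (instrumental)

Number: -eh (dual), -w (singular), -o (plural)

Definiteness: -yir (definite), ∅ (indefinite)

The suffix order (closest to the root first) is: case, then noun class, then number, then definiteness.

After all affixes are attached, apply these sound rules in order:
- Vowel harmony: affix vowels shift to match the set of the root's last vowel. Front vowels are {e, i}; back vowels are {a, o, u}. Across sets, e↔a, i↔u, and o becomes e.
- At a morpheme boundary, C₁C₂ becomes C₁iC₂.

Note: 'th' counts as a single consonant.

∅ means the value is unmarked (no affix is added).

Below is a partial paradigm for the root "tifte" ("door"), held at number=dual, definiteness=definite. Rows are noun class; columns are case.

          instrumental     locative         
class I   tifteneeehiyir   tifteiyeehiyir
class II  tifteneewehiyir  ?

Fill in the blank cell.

tifteiyewehiyir

Attach case locative -uy → tifteuy.
Attach noun class class II -aw → tifteuyaw.
Attach number dual -eh → tifteuyaweh.
Attach definiteness definite -yir → tifteuyawehyir.
Apply vowel harmony: tifteuyawehyir → tifteiyewehyir.
Apply epenthesis: tifteiyewehyir → tifteiyewehiyir.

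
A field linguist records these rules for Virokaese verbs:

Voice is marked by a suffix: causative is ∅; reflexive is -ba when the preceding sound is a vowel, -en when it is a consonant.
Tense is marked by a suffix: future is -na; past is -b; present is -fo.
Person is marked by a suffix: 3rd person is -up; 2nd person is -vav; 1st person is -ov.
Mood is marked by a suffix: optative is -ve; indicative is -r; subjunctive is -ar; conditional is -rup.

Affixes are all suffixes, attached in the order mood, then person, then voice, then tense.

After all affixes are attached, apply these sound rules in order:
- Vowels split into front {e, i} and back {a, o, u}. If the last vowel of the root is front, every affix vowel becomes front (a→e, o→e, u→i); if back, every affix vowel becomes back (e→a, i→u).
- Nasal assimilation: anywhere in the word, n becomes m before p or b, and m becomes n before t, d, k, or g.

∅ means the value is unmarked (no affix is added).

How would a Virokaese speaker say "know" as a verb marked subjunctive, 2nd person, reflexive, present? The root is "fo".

foarvavanfo

Attach mood subjunctive -ar → foar.
Attach person 2nd person -vav → foarvav.
Attach voice reflexive -en (after consonant 'v') → foarvaven.
Attach tense present -fo → foarvavenfo.
Apply vowel harmony: foarvavenfo → foarvavanfo.
Nasal assimilation: no change.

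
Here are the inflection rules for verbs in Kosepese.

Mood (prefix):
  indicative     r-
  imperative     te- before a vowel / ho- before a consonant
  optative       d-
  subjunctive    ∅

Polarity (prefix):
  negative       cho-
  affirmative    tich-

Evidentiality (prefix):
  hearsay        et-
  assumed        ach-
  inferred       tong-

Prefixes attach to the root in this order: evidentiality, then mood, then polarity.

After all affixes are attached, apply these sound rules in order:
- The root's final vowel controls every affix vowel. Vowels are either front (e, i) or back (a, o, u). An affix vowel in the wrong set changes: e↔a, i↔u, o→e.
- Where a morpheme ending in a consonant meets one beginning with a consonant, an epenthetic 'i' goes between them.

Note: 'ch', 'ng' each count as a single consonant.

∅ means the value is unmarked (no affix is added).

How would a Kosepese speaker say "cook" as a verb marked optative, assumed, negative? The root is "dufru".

chodachidufru

Attach evidentiality assumed ach- → achdufru.
Attach mood optative d- → dachdufru.
Attach polarity negative cho- → chodachdufru.
Vowel harmony: no change.
Apply epenthesis: chodachdufru → chodachidufru.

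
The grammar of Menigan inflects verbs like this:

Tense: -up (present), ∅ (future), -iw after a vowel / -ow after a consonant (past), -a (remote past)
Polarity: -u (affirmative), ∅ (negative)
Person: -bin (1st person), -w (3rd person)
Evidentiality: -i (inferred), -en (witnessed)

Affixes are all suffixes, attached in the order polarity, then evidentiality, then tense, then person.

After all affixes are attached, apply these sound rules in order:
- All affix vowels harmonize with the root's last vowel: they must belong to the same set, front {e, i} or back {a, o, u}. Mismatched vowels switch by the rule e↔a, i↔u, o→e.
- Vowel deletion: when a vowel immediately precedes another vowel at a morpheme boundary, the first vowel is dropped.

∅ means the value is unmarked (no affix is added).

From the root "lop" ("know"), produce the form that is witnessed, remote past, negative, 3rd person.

lopanaw

polarity = negative: zero marking, form stays lop.
Attach evidentiality witnessed -en → lopen.
Attach tense remote past -a → lopena.
Attach person 3rd person -w → lopenaw.
Apply vowel harmony: lopenaw → lopanaw.
Vowel deletion: no change.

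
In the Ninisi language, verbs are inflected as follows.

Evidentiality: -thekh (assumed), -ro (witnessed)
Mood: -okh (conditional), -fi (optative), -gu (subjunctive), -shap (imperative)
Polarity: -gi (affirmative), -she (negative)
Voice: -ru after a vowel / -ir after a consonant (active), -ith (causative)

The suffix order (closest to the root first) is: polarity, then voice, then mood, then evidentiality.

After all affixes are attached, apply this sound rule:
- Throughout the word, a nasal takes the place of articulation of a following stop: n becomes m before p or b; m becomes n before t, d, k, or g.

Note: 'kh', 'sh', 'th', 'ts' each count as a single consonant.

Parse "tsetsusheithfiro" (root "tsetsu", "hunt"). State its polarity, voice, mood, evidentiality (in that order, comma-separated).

negative, causative, optative, witnessed

Segment: tsetsu-she-ith-fi-ro.
polarity: -she → negative.
voice: -ith → causative.
mood: -fi → optative.
evidentiality: -ro → witnessed.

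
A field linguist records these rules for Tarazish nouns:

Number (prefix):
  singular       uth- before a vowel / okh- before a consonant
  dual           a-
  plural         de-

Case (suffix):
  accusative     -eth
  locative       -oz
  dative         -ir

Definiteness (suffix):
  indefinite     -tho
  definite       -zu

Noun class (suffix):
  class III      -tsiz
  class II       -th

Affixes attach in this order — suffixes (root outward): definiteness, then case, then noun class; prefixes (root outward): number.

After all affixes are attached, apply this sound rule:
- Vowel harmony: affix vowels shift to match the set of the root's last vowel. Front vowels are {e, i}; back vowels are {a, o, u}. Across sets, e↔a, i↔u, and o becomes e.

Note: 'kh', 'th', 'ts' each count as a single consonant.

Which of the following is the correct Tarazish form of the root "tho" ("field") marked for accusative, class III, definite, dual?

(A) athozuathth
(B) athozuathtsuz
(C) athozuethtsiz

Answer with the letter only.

B

Attach number dual a- → atho.
Attach definiteness definite -zu → athozu.
Attach case accusative -eth → athozueth.
Attach noun class class III -tsiz → athozuethtsiz.
Apply vowel harmony: athozuethtsiz → athozuathtsuz.
So the correct form is athozuathtsuz, option (B).
(A) athozuathth is wrong: it uses class II instead of class III for noun class.
(C) athozuethtsiz is wrong: it fails to apply the sound rule(s).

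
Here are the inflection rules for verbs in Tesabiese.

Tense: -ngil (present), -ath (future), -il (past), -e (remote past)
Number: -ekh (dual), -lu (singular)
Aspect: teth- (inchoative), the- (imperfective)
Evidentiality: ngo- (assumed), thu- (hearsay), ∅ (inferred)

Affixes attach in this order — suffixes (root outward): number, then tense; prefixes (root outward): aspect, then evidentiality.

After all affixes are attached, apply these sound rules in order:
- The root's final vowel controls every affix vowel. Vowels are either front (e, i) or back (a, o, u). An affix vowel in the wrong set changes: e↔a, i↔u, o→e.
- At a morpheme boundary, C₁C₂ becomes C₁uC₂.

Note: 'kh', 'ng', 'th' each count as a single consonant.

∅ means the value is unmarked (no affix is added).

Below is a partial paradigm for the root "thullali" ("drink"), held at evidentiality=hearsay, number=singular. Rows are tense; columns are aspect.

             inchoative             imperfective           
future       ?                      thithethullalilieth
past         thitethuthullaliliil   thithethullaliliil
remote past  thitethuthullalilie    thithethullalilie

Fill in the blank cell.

Attach aspect inchoative teth- → teththullali.
Attach evidentiality hearsay thu- → thuteththullali.
Attach number singular -lu → thuteththullalilu.
Attach tense future -ath → thuteththullaliluath.
Apply vowel harmony: thuteththullaliluath → thiteththullalilieth.
Apply epenthesis: thiteththullalilieth → thitethuthullalilieth.

thitethuthullalilieth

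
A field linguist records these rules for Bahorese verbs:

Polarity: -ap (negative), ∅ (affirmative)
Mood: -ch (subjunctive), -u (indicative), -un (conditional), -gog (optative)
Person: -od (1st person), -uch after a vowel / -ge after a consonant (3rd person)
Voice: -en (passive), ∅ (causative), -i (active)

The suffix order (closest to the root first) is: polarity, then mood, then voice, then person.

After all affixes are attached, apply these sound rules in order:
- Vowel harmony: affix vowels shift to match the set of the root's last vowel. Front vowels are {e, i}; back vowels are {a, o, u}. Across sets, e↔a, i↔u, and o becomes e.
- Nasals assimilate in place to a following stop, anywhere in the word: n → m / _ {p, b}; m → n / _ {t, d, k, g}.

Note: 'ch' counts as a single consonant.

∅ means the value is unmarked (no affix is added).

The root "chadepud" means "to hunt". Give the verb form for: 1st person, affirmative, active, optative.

chadepudgoguod

polarity = affirmative: zero marking, form stays chadepud.
Attach mood optative -gog → chadepudgog.
Attach voice active -i → chadepudgogi.
Attach person 1st person -od → chadepudgogiod.
Apply vowel harmony: chadepudgogiod → chadepudgoguod.
Nasal assimilation: no change.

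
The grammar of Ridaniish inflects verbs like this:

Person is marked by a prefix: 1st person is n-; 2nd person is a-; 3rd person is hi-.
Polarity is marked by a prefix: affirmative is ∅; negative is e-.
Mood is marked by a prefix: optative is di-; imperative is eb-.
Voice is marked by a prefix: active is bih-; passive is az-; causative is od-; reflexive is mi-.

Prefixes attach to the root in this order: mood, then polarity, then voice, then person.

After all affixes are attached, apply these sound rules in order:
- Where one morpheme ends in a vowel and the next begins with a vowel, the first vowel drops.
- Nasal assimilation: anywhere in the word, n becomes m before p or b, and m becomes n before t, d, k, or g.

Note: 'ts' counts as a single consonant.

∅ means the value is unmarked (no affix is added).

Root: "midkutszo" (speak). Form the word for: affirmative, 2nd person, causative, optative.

oddimidkutszo

Attach mood optative di- → dimidkutszo.
polarity = affirmative: zero marking, form stays dimidkutszo.
Attach voice causative od- → oddimidkutszo.
Attach person 2nd person a- → aoddimidkutszo.
Apply vowel deletion: aoddimidkutszo → oddimidkutszo.
Nasal assimilation: no change.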